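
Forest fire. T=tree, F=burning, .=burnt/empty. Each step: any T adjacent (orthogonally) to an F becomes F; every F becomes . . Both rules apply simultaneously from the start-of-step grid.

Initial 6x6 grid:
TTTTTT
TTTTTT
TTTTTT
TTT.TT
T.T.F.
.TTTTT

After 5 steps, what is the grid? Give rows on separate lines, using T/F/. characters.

Step 1: 2 trees catch fire, 1 burn out
  TTTTTT
  TTTTTT
  TTTTTT
  TTT.FT
  T.T...
  .TTTFT
Step 2: 4 trees catch fire, 2 burn out
  TTTTTT
  TTTTTT
  TTTTFT
  TTT..F
  T.T...
  .TTF.F
Step 3: 4 trees catch fire, 4 burn out
  TTTTTT
  TTTTFT
  TTTF.F
  TTT...
  T.T...
  .TF...
Step 4: 6 trees catch fire, 4 burn out
  TTTTFT
  TTTF.F
  TTF...
  TTT...
  T.F...
  .F....
Step 5: 5 trees catch fire, 6 burn out
  TTTF.F
  TTF...
  TF....
  TTF...
  T.....
  ......

TTTF.F
TTF...
TF....
TTF...
T.....
......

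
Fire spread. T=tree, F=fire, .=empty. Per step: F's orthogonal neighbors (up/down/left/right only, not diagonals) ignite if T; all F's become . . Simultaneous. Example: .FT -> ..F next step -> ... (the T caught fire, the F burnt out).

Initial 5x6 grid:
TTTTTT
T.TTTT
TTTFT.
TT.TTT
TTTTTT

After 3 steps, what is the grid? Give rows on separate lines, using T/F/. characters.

Step 1: 4 trees catch fire, 1 burn out
  TTTTTT
  T.TFTT
  TTF.F.
  TT.FTT
  TTTTTT
Step 2: 6 trees catch fire, 4 burn out
  TTTFTT
  T.F.FT
  TF....
  TT..FT
  TTTFTT
Step 3: 8 trees catch fire, 6 burn out
  TTF.FT
  T....F
  F.....
  TF...F
  TTF.FT

TTF.FT
T....F
F.....
TF...F
TTF.FT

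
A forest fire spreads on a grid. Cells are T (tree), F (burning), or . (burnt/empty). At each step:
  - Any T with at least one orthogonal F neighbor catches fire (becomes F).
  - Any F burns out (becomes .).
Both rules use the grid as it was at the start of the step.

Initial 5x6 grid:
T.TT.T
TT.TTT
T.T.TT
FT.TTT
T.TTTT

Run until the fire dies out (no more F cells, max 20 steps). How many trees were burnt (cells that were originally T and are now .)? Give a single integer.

Step 1: +3 fires, +1 burnt (F count now 3)
Step 2: +1 fires, +3 burnt (F count now 1)
Step 3: +2 fires, +1 burnt (F count now 2)
Step 4: +0 fires, +2 burnt (F count now 0)
Fire out after step 4
Initially T: 22, now '.': 14
Total burnt (originally-T cells now '.'): 6

Answer: 6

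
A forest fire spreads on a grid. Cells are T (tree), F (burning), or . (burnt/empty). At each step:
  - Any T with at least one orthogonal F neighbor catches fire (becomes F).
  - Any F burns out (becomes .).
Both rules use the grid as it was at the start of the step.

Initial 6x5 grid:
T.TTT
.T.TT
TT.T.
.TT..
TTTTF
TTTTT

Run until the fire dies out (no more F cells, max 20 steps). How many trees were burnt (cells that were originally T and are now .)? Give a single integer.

Answer: 14

Derivation:
Step 1: +2 fires, +1 burnt (F count now 2)
Step 2: +2 fires, +2 burnt (F count now 2)
Step 3: +3 fires, +2 burnt (F count now 3)
Step 4: +3 fires, +3 burnt (F count now 3)
Step 5: +2 fires, +3 burnt (F count now 2)
Step 6: +2 fires, +2 burnt (F count now 2)
Step 7: +0 fires, +2 burnt (F count now 0)
Fire out after step 7
Initially T: 21, now '.': 23
Total burnt (originally-T cells now '.'): 14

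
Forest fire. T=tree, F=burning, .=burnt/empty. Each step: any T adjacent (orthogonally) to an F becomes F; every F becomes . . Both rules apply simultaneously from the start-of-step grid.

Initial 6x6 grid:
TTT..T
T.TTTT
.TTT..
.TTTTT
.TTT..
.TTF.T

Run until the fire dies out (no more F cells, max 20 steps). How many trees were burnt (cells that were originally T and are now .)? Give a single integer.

Answer: 22

Derivation:
Step 1: +2 fires, +1 burnt (F count now 2)
Step 2: +3 fires, +2 burnt (F count now 3)
Step 3: +4 fires, +3 burnt (F count now 4)
Step 4: +4 fires, +4 burnt (F count now 4)
Step 5: +3 fires, +4 burnt (F count now 3)
Step 6: +2 fires, +3 burnt (F count now 2)
Step 7: +2 fires, +2 burnt (F count now 2)
Step 8: +1 fires, +2 burnt (F count now 1)
Step 9: +1 fires, +1 burnt (F count now 1)
Step 10: +0 fires, +1 burnt (F count now 0)
Fire out after step 10
Initially T: 23, now '.': 35
Total burnt (originally-T cells now '.'): 22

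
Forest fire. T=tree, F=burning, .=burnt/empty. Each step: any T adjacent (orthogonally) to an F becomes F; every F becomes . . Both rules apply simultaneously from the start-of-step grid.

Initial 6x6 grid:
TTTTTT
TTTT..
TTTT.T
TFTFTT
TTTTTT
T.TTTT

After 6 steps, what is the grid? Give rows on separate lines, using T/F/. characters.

Step 1: 7 trees catch fire, 2 burn out
  TTTTTT
  TTTT..
  TFTF.T
  F.F.FT
  TFTFTT
  T.TTTT
Step 2: 9 trees catch fire, 7 burn out
  TTTTTT
  TFTF..
  F.F..T
  .....F
  F.F.FT
  T.TFTT
Step 3: 9 trees catch fire, 9 burn out
  TFTFTT
  F.F...
  .....F
  ......
  .....F
  F.F.FT
Step 4: 4 trees catch fire, 9 burn out
  F.F.FT
  ......
  ......
  ......
  ......
  .....F
Step 5: 1 trees catch fire, 4 burn out
  .....F
  ......
  ......
  ......
  ......
  ......
Step 6: 0 trees catch fire, 1 burn out
  ......
  ......
  ......
  ......
  ......
  ......

......
......
......
......
......
......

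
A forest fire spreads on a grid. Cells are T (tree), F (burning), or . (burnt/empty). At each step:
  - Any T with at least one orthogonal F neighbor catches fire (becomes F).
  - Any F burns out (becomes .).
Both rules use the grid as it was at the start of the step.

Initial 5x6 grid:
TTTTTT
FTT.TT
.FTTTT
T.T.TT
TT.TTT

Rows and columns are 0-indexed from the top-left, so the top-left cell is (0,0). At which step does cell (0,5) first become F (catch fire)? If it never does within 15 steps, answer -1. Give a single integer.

Step 1: cell (0,5)='T' (+3 fires, +2 burnt)
Step 2: cell (0,5)='T' (+4 fires, +3 burnt)
Step 3: cell (0,5)='T' (+2 fires, +4 burnt)
Step 4: cell (0,5)='T' (+4 fires, +2 burnt)
Step 5: cell (0,5)='T' (+4 fires, +4 burnt)
Step 6: cell (0,5)='F' (+3 fires, +4 burnt)
  -> target ignites at step 6
Step 7: cell (0,5)='.' (+0 fires, +3 burnt)
  fire out at step 7

6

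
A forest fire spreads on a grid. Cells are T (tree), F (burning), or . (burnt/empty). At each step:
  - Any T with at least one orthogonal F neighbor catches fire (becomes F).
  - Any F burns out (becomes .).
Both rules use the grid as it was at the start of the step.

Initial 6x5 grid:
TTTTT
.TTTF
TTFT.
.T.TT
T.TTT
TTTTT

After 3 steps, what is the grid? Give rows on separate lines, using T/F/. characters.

Step 1: 5 trees catch fire, 2 burn out
  TTTTF
  .TFF.
  TF.F.
  .T.TT
  T.TTT
  TTTTT
Step 2: 6 trees catch fire, 5 burn out
  TTFF.
  .F...
  F....
  .F.FT
  T.TTT
  TTTTT
Step 3: 3 trees catch fire, 6 burn out
  TF...
  .....
  .....
  ....F
  T.TFT
  TTTTT

TF...
.....
.....
....F
T.TFT
TTTTT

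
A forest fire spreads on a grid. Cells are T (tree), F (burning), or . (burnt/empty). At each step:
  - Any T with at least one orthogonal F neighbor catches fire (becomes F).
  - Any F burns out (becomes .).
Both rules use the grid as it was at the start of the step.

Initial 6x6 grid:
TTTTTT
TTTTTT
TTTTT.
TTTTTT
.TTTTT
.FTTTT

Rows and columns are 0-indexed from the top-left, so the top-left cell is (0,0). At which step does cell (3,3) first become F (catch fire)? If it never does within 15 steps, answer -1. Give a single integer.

Step 1: cell (3,3)='T' (+2 fires, +1 burnt)
Step 2: cell (3,3)='T' (+3 fires, +2 burnt)
Step 3: cell (3,3)='T' (+5 fires, +3 burnt)
Step 4: cell (3,3)='F' (+6 fires, +5 burnt)
  -> target ignites at step 4
Step 5: cell (3,3)='.' (+6 fires, +6 burnt)
Step 6: cell (3,3)='.' (+5 fires, +6 burnt)
Step 7: cell (3,3)='.' (+2 fires, +5 burnt)
Step 8: cell (3,3)='.' (+2 fires, +2 burnt)
Step 9: cell (3,3)='.' (+1 fires, +2 burnt)
Step 10: cell (3,3)='.' (+0 fires, +1 burnt)
  fire out at step 10

4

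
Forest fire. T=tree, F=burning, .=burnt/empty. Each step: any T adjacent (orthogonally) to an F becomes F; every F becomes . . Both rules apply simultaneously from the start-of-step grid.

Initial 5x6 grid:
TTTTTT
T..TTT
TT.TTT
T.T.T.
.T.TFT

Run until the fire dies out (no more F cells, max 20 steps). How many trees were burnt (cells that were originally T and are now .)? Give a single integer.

Answer: 19

Derivation:
Step 1: +3 fires, +1 burnt (F count now 3)
Step 2: +1 fires, +3 burnt (F count now 1)
Step 3: +3 fires, +1 burnt (F count now 3)
Step 4: +3 fires, +3 burnt (F count now 3)
Step 5: +2 fires, +3 burnt (F count now 2)
Step 6: +1 fires, +2 burnt (F count now 1)
Step 7: +1 fires, +1 burnt (F count now 1)
Step 8: +1 fires, +1 burnt (F count now 1)
Step 9: +1 fires, +1 burnt (F count now 1)
Step 10: +1 fires, +1 burnt (F count now 1)
Step 11: +2 fires, +1 burnt (F count now 2)
Step 12: +0 fires, +2 burnt (F count now 0)
Fire out after step 12
Initially T: 21, now '.': 28
Total burnt (originally-T cells now '.'): 19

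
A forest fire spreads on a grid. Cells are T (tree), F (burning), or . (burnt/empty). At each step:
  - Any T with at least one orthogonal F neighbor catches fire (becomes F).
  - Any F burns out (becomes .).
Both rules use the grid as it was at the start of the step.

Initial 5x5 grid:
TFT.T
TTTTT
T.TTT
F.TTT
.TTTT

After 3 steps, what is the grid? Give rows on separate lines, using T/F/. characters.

Step 1: 4 trees catch fire, 2 burn out
  F.F.T
  TFTTT
  F.TTT
  ..TTT
  .TTTT
Step 2: 2 trees catch fire, 4 burn out
  ....T
  F.FTT
  ..TTT
  ..TTT
  .TTTT
Step 3: 2 trees catch fire, 2 burn out
  ....T
  ...FT
  ..FTT
  ..TTT
  .TTTT

....T
...FT
..FTT
..TTT
.TTTT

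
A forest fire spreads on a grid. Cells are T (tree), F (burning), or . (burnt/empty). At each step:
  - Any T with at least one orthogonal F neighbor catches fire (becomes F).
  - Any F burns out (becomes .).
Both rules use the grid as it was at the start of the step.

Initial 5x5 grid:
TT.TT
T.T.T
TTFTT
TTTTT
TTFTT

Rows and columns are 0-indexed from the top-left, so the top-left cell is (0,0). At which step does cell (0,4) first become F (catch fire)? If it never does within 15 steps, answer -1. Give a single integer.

Step 1: cell (0,4)='T' (+6 fires, +2 burnt)
Step 2: cell (0,4)='T' (+6 fires, +6 burnt)
Step 3: cell (0,4)='T' (+4 fires, +6 burnt)
Step 4: cell (0,4)='F' (+2 fires, +4 burnt)
  -> target ignites at step 4
Step 5: cell (0,4)='.' (+2 fires, +2 burnt)
Step 6: cell (0,4)='.' (+0 fires, +2 burnt)
  fire out at step 6

4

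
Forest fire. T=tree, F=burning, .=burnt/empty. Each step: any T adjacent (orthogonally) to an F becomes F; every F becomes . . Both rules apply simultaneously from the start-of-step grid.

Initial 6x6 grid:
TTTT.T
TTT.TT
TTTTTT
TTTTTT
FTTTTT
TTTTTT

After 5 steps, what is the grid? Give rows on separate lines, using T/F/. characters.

Step 1: 3 trees catch fire, 1 burn out
  TTTT.T
  TTT.TT
  TTTTTT
  FTTTTT
  .FTTTT
  FTTTTT
Step 2: 4 trees catch fire, 3 burn out
  TTTT.T
  TTT.TT
  FTTTTT
  .FTTTT
  ..FTTT
  .FTTTT
Step 3: 5 trees catch fire, 4 burn out
  TTTT.T
  FTT.TT
  .FTTTT
  ..FTTT
  ...FTT
  ..FTTT
Step 4: 6 trees catch fire, 5 burn out
  FTTT.T
  .FT.TT
  ..FTTT
  ...FTT
  ....FT
  ...FTT
Step 5: 6 trees catch fire, 6 burn out
  .FTT.T
  ..F.TT
  ...FTT
  ....FT
  .....F
  ....FT

.FTT.T
..F.TT
...FTT
....FT
.....F
....FT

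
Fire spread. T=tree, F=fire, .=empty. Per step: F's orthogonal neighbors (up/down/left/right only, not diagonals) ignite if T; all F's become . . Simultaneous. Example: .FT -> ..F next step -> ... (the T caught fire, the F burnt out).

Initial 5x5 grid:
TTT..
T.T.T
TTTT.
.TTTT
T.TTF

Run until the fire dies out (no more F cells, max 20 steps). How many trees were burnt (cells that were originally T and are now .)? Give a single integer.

Step 1: +2 fires, +1 burnt (F count now 2)
Step 2: +2 fires, +2 burnt (F count now 2)
Step 3: +2 fires, +2 burnt (F count now 2)
Step 4: +2 fires, +2 burnt (F count now 2)
Step 5: +2 fires, +2 burnt (F count now 2)
Step 6: +2 fires, +2 burnt (F count now 2)
Step 7: +2 fires, +2 burnt (F count now 2)
Step 8: +1 fires, +2 burnt (F count now 1)
Step 9: +0 fires, +1 burnt (F count now 0)
Fire out after step 9
Initially T: 17, now '.': 23
Total burnt (originally-T cells now '.'): 15

Answer: 15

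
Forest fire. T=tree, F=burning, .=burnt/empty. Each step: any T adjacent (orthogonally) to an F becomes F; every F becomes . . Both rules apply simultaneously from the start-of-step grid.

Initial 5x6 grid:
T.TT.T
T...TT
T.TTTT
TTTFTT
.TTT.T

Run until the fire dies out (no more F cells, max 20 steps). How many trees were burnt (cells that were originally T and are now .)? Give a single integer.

Answer: 19

Derivation:
Step 1: +4 fires, +1 burnt (F count now 4)
Step 2: +5 fires, +4 burnt (F count now 5)
Step 3: +5 fires, +5 burnt (F count now 5)
Step 4: +2 fires, +5 burnt (F count now 2)
Step 5: +2 fires, +2 burnt (F count now 2)
Step 6: +1 fires, +2 burnt (F count now 1)
Step 7: +0 fires, +1 burnt (F count now 0)
Fire out after step 7
Initially T: 21, now '.': 28
Total burnt (originally-T cells now '.'): 19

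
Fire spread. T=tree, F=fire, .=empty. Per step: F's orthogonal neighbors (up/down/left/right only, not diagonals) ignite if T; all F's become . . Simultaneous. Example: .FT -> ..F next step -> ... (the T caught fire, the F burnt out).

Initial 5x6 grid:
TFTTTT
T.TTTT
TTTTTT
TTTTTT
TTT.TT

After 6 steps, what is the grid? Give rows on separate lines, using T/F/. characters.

Step 1: 2 trees catch fire, 1 burn out
  F.FTTT
  T.TTTT
  TTTTTT
  TTTTTT
  TTT.TT
Step 2: 3 trees catch fire, 2 burn out
  ...FTT
  F.FTTT
  TTTTTT
  TTTTTT
  TTT.TT
Step 3: 4 trees catch fire, 3 burn out
  ....FT
  ...FTT
  FTFTTT
  TTTTTT
  TTT.TT
Step 4: 6 trees catch fire, 4 burn out
  .....F
  ....FT
  .F.FTT
  FTFTTT
  TTT.TT
Step 5: 6 trees catch fire, 6 burn out
  ......
  .....F
  ....FT
  .F.FTT
  FTF.TT
Step 6: 3 trees catch fire, 6 burn out
  ......
  ......
  .....F
  ....FT
  .F..TT

......
......
.....F
....FT
.F..TT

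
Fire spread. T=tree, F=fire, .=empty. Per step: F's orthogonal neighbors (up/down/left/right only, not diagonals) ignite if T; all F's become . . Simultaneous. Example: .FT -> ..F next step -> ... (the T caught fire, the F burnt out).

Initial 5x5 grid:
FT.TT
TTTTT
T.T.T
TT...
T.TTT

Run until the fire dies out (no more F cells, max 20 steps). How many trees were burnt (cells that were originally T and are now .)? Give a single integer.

Answer: 14

Derivation:
Step 1: +2 fires, +1 burnt (F count now 2)
Step 2: +2 fires, +2 burnt (F count now 2)
Step 3: +2 fires, +2 burnt (F count now 2)
Step 4: +4 fires, +2 burnt (F count now 4)
Step 5: +2 fires, +4 burnt (F count now 2)
Step 6: +2 fires, +2 burnt (F count now 2)
Step 7: +0 fires, +2 burnt (F count now 0)
Fire out after step 7
Initially T: 17, now '.': 22
Total burnt (originally-T cells now '.'): 14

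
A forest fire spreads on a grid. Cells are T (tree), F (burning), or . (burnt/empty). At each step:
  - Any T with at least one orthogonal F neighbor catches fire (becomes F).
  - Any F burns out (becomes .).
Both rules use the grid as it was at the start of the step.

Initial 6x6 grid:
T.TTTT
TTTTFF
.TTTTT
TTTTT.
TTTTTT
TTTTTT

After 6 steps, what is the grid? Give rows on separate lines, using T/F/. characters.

Step 1: 5 trees catch fire, 2 burn out
  T.TTFF
  TTTF..
  .TTTFF
  TTTTT.
  TTTTTT
  TTTTTT
Step 2: 4 trees catch fire, 5 burn out
  T.TF..
  TTF...
  .TTF..
  TTTTF.
  TTTTTT
  TTTTTT
Step 3: 5 trees catch fire, 4 burn out
  T.F...
  TF....
  .TF...
  TTTF..
  TTTTFT
  TTTTTT
Step 4: 6 trees catch fire, 5 burn out
  T.....
  F.....
  .F....
  TTF...
  TTTF.F
  TTTTFT
Step 5: 5 trees catch fire, 6 burn out
  F.....
  ......
  ......
  TF....
  TTF...
  TTTF.F
Step 6: 3 trees catch fire, 5 burn out
  ......
  ......
  ......
  F.....
  TF....
  TTF...

......
......
......
F.....
TF....
TTF...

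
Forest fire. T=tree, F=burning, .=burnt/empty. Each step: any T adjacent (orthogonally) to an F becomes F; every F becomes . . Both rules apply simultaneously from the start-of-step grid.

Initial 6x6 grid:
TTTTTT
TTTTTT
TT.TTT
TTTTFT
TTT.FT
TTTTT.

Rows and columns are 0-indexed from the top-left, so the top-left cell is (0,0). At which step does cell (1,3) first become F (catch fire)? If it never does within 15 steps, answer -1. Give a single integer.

Step 1: cell (1,3)='T' (+5 fires, +2 burnt)
Step 2: cell (1,3)='T' (+5 fires, +5 burnt)
Step 3: cell (1,3)='F' (+6 fires, +5 burnt)
  -> target ignites at step 3
Step 4: cell (1,3)='.' (+7 fires, +6 burnt)
Step 5: cell (1,3)='.' (+5 fires, +7 burnt)
Step 6: cell (1,3)='.' (+2 fires, +5 burnt)
Step 7: cell (1,3)='.' (+1 fires, +2 burnt)
Step 8: cell (1,3)='.' (+0 fires, +1 burnt)
  fire out at step 8

3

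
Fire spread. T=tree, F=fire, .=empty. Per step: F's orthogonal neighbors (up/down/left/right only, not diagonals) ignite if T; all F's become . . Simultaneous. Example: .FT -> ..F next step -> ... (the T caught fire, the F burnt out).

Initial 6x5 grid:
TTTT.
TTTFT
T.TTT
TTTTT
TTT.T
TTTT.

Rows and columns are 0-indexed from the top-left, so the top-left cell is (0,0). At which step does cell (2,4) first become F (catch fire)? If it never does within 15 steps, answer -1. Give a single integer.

Step 1: cell (2,4)='T' (+4 fires, +1 burnt)
Step 2: cell (2,4)='F' (+5 fires, +4 burnt)
  -> target ignites at step 2
Step 3: cell (2,4)='.' (+4 fires, +5 burnt)
Step 4: cell (2,4)='.' (+5 fires, +4 burnt)
Step 5: cell (2,4)='.' (+3 fires, +5 burnt)
Step 6: cell (2,4)='.' (+3 fires, +3 burnt)
Step 7: cell (2,4)='.' (+1 fires, +3 burnt)
Step 8: cell (2,4)='.' (+0 fires, +1 burnt)
  fire out at step 8

2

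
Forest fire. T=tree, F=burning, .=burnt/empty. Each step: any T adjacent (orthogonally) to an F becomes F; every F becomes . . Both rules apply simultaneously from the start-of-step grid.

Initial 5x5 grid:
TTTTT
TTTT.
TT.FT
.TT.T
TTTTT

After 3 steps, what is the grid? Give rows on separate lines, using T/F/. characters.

Step 1: 2 trees catch fire, 1 burn out
  TTTTT
  TTTF.
  TT..F
  .TT.T
  TTTTT
Step 2: 3 trees catch fire, 2 burn out
  TTTFT
  TTF..
  TT...
  .TT.F
  TTTTT
Step 3: 4 trees catch fire, 3 burn out
  TTF.F
  TF...
  TT...
  .TT..
  TTTTF

TTF.F
TF...
TT...
.TT..
TTTTF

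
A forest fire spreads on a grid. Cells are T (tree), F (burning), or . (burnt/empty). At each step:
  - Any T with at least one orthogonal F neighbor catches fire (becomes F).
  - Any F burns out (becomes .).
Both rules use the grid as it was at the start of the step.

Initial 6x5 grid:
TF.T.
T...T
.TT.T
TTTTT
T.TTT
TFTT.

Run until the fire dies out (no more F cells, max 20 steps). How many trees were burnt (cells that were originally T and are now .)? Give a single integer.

Answer: 18

Derivation:
Step 1: +3 fires, +2 burnt (F count now 3)
Step 2: +4 fires, +3 burnt (F count now 4)
Step 3: +3 fires, +4 burnt (F count now 3)
Step 4: +4 fires, +3 burnt (F count now 4)
Step 5: +2 fires, +4 burnt (F count now 2)
Step 6: +1 fires, +2 burnt (F count now 1)
Step 7: +1 fires, +1 burnt (F count now 1)
Step 8: +0 fires, +1 burnt (F count now 0)
Fire out after step 8
Initially T: 19, now '.': 29
Total burnt (originally-T cells now '.'): 18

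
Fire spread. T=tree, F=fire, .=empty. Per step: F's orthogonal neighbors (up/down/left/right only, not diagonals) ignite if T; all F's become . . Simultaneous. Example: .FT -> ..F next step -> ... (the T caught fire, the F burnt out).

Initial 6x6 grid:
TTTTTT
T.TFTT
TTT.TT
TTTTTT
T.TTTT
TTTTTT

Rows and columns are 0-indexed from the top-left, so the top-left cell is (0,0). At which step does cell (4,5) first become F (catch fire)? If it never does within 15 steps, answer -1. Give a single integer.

Step 1: cell (4,5)='T' (+3 fires, +1 burnt)
Step 2: cell (4,5)='T' (+5 fires, +3 burnt)
Step 3: cell (4,5)='T' (+6 fires, +5 burnt)
Step 4: cell (4,5)='T' (+7 fires, +6 burnt)
Step 5: cell (4,5)='F' (+6 fires, +7 burnt)
  -> target ignites at step 5
Step 6: cell (4,5)='.' (+4 fires, +6 burnt)
Step 7: cell (4,5)='.' (+1 fires, +4 burnt)
Step 8: cell (4,5)='.' (+0 fires, +1 burnt)
  fire out at step 8

5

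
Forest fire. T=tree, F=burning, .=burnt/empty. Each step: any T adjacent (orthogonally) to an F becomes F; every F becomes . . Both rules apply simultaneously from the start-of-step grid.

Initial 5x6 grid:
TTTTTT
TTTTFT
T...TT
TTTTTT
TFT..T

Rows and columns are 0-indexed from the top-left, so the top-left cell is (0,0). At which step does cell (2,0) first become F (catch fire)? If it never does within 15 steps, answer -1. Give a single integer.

Step 1: cell (2,0)='T' (+7 fires, +2 burnt)
Step 2: cell (2,0)='T' (+7 fires, +7 burnt)
Step 3: cell (2,0)='F' (+5 fires, +7 burnt)
  -> target ignites at step 3
Step 4: cell (2,0)='.' (+3 fires, +5 burnt)
Step 5: cell (2,0)='.' (+1 fires, +3 burnt)
Step 6: cell (2,0)='.' (+0 fires, +1 burnt)
  fire out at step 6

3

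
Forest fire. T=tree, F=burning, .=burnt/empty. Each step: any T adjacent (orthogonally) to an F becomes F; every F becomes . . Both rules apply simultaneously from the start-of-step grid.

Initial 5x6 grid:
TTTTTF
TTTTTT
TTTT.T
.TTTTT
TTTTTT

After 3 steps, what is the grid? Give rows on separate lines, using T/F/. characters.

Step 1: 2 trees catch fire, 1 burn out
  TTTTF.
  TTTTTF
  TTTT.T
  .TTTTT
  TTTTTT
Step 2: 3 trees catch fire, 2 burn out
  TTTF..
  TTTTF.
  TTTT.F
  .TTTTT
  TTTTTT
Step 3: 3 trees catch fire, 3 burn out
  TTF...
  TTTF..
  TTTT..
  .TTTTF
  TTTTTT

TTF...
TTTF..
TTTT..
.TTTTF
TTTTTT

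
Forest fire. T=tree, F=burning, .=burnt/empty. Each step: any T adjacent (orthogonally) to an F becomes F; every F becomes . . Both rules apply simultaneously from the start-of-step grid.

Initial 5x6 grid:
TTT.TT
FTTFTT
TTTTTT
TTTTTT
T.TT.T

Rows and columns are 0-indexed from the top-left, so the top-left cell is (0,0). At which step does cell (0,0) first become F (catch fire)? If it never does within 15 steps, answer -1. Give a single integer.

Step 1: cell (0,0)='F' (+6 fires, +2 burnt)
  -> target ignites at step 1
Step 2: cell (0,0)='.' (+9 fires, +6 burnt)
Step 3: cell (0,0)='.' (+7 fires, +9 burnt)
Step 4: cell (0,0)='.' (+2 fires, +7 burnt)
Step 5: cell (0,0)='.' (+1 fires, +2 burnt)
Step 6: cell (0,0)='.' (+0 fires, +1 burnt)
  fire out at step 6

1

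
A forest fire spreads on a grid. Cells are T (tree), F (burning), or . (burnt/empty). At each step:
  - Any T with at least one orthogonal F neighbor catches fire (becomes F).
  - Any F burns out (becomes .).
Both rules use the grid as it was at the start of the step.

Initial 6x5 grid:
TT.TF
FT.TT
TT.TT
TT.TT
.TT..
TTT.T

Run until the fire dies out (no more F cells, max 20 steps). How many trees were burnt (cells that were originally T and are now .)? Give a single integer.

Step 1: +5 fires, +2 burnt (F count now 5)
Step 2: +5 fires, +5 burnt (F count now 5)
Step 3: +3 fires, +5 burnt (F count now 3)
Step 4: +2 fires, +3 burnt (F count now 2)
Step 5: +2 fires, +2 burnt (F count now 2)
Step 6: +2 fires, +2 burnt (F count now 2)
Step 7: +0 fires, +2 burnt (F count now 0)
Fire out after step 7
Initially T: 20, now '.': 29
Total burnt (originally-T cells now '.'): 19

Answer: 19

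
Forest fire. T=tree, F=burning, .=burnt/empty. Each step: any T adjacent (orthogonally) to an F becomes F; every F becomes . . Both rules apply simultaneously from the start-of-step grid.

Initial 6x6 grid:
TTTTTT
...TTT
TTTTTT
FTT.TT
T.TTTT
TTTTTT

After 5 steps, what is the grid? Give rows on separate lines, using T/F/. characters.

Step 1: 3 trees catch fire, 1 burn out
  TTTTTT
  ...TTT
  FTTTTT
  .FT.TT
  F.TTTT
  TTTTTT
Step 2: 3 trees catch fire, 3 burn out
  TTTTTT
  ...TTT
  .FTTTT
  ..F.TT
  ..TTTT
  FTTTTT
Step 3: 3 trees catch fire, 3 burn out
  TTTTTT
  ...TTT
  ..FTTT
  ....TT
  ..FTTT
  .FTTTT
Step 4: 3 trees catch fire, 3 burn out
  TTTTTT
  ...TTT
  ...FTT
  ....TT
  ...FTT
  ..FTTT
Step 5: 4 trees catch fire, 3 burn out
  TTTTTT
  ...FTT
  ....FT
  ....TT
  ....FT
  ...FTT

TTTTTT
...FTT
....FT
....TT
....FT
...FTT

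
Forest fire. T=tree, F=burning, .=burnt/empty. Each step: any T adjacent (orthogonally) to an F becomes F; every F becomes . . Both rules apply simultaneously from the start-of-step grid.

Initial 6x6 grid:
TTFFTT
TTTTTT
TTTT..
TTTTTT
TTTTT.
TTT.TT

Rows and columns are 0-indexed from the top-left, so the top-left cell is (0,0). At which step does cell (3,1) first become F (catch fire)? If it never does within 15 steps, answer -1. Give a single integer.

Step 1: cell (3,1)='T' (+4 fires, +2 burnt)
Step 2: cell (3,1)='T' (+6 fires, +4 burnt)
Step 3: cell (3,1)='T' (+5 fires, +6 burnt)
Step 4: cell (3,1)='F' (+5 fires, +5 burnt)
  -> target ignites at step 4
Step 5: cell (3,1)='.' (+5 fires, +5 burnt)
Step 6: cell (3,1)='.' (+3 fires, +5 burnt)
Step 7: cell (3,1)='.' (+2 fires, +3 burnt)
Step 8: cell (3,1)='.' (+0 fires, +2 burnt)
  fire out at step 8

4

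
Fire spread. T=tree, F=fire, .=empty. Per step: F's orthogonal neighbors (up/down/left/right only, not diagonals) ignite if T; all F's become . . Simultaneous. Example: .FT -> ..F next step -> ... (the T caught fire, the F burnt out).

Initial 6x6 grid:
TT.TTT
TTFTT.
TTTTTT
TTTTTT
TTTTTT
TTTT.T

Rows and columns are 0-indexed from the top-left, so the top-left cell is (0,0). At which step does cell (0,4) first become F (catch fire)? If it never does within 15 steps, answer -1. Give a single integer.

Step 1: cell (0,4)='T' (+3 fires, +1 burnt)
Step 2: cell (0,4)='T' (+7 fires, +3 burnt)
Step 3: cell (0,4)='F' (+7 fires, +7 burnt)
  -> target ignites at step 3
Step 4: cell (0,4)='.' (+7 fires, +7 burnt)
Step 5: cell (0,4)='.' (+5 fires, +7 burnt)
Step 6: cell (0,4)='.' (+2 fires, +5 burnt)
Step 7: cell (0,4)='.' (+1 fires, +2 burnt)
Step 8: cell (0,4)='.' (+0 fires, +1 burnt)
  fire out at step 8

3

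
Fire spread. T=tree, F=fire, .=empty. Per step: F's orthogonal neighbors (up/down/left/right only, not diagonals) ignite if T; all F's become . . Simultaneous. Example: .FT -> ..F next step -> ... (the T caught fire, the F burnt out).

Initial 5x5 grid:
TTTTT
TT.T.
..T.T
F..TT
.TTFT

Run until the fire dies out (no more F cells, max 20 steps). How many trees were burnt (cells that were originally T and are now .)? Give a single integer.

Answer: 6

Derivation:
Step 1: +3 fires, +2 burnt (F count now 3)
Step 2: +2 fires, +3 burnt (F count now 2)
Step 3: +1 fires, +2 burnt (F count now 1)
Step 4: +0 fires, +1 burnt (F count now 0)
Fire out after step 4
Initially T: 15, now '.': 16
Total burnt (originally-T cells now '.'): 6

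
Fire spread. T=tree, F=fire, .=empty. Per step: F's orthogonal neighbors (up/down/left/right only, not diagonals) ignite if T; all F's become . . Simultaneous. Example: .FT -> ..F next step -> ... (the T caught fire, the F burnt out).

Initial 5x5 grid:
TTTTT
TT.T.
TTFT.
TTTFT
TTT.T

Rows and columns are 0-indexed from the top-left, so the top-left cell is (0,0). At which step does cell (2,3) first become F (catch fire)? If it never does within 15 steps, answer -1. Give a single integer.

Step 1: cell (2,3)='F' (+4 fires, +2 burnt)
  -> target ignites at step 1
Step 2: cell (2,3)='.' (+6 fires, +4 burnt)
Step 3: cell (2,3)='.' (+5 fires, +6 burnt)
Step 4: cell (2,3)='.' (+4 fires, +5 burnt)
Step 5: cell (2,3)='.' (+0 fires, +4 burnt)
  fire out at step 5

1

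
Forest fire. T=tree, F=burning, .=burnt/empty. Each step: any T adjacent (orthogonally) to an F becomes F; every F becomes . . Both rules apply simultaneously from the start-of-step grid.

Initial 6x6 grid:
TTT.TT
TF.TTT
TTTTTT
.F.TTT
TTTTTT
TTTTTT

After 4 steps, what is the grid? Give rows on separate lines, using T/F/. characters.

Step 1: 4 trees catch fire, 2 burn out
  TFT.TT
  F..TTT
  TFTTTT
  ...TTT
  TFTTTT
  TTTTTT
Step 2: 7 trees catch fire, 4 burn out
  F.F.TT
  ...TTT
  F.FTTT
  ...TTT
  F.FTTT
  TFTTTT
Step 3: 4 trees catch fire, 7 burn out
  ....TT
  ...TTT
  ...FTT
  ...TTT
  ...FTT
  F.FTTT
Step 4: 5 trees catch fire, 4 burn out
  ....TT
  ...FTT
  ....FT
  ...FTT
  ....FT
  ...FTT

....TT
...FTT
....FT
...FTT
....FT
...FTT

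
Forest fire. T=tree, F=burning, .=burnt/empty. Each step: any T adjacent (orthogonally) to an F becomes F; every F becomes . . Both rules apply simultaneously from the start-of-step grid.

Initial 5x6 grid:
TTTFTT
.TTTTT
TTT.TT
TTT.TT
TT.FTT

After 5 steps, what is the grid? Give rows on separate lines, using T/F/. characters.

Step 1: 4 trees catch fire, 2 burn out
  TTF.FT
  .TTFTT
  TTT.TT
  TTT.TT
  TT..FT
Step 2: 6 trees catch fire, 4 burn out
  TF...F
  .TF.FT
  TTT.TT
  TTT.FT
  TT...F
Step 3: 6 trees catch fire, 6 burn out
  F.....
  .F...F
  TTF.FT
  TTT..F
  TT....
Step 4: 3 trees catch fire, 6 burn out
  ......
  ......
  TF...F
  TTF...
  TT....
Step 5: 2 trees catch fire, 3 burn out
  ......
  ......
  F.....
  TF....
  TT....

......
......
F.....
TF....
TT....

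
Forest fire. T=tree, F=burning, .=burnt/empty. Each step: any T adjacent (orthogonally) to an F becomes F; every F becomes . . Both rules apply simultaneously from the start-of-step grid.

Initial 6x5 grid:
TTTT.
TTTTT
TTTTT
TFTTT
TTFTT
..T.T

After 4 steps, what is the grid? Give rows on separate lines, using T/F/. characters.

Step 1: 6 trees catch fire, 2 burn out
  TTTT.
  TTTTT
  TFTTT
  F.FTT
  TF.FT
  ..F.T
Step 2: 6 trees catch fire, 6 burn out
  TTTT.
  TFTTT
  F.FTT
  ...FT
  F...F
  ....T
Step 3: 6 trees catch fire, 6 burn out
  TFTT.
  F.FTT
  ...FT
  ....F
  .....
  ....F
Step 4: 4 trees catch fire, 6 burn out
  F.FT.
  ...FT
  ....F
  .....
  .....
  .....

F.FT.
...FT
....F
.....
.....
.....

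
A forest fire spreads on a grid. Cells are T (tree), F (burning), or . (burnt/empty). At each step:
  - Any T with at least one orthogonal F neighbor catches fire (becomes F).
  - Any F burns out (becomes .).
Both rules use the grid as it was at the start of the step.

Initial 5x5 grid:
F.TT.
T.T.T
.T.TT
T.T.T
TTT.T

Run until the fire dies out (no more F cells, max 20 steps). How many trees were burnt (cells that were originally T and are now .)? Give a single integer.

Answer: 1

Derivation:
Step 1: +1 fires, +1 burnt (F count now 1)
Step 2: +0 fires, +1 burnt (F count now 0)
Fire out after step 2
Initially T: 15, now '.': 11
Total burnt (originally-T cells now '.'): 1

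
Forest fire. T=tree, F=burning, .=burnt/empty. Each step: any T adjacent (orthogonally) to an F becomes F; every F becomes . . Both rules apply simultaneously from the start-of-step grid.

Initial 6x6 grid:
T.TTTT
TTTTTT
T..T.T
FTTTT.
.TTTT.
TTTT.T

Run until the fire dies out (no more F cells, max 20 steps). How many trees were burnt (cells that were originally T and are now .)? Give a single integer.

Answer: 26

Derivation:
Step 1: +2 fires, +1 burnt (F count now 2)
Step 2: +3 fires, +2 burnt (F count now 3)
Step 3: +5 fires, +3 burnt (F count now 5)
Step 4: +6 fires, +5 burnt (F count now 6)
Step 5: +4 fires, +6 burnt (F count now 4)
Step 6: +2 fires, +4 burnt (F count now 2)
Step 7: +2 fires, +2 burnt (F count now 2)
Step 8: +2 fires, +2 burnt (F count now 2)
Step 9: +0 fires, +2 burnt (F count now 0)
Fire out after step 9
Initially T: 27, now '.': 35
Total burnt (originally-T cells now '.'): 26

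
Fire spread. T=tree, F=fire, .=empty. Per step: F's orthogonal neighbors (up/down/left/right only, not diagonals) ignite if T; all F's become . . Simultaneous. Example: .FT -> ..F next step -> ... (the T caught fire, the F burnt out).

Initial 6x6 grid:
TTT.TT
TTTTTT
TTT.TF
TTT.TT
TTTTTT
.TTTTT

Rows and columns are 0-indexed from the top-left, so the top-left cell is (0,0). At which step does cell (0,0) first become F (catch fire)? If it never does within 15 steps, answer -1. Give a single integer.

Step 1: cell (0,0)='T' (+3 fires, +1 burnt)
Step 2: cell (0,0)='T' (+4 fires, +3 burnt)
Step 3: cell (0,0)='T' (+4 fires, +4 burnt)
Step 4: cell (0,0)='T' (+3 fires, +4 burnt)
Step 5: cell (0,0)='T' (+5 fires, +3 burnt)
Step 6: cell (0,0)='T' (+6 fires, +5 burnt)
Step 7: cell (0,0)='F' (+5 fires, +6 burnt)
  -> target ignites at step 7
Step 8: cell (0,0)='.' (+1 fires, +5 burnt)
Step 9: cell (0,0)='.' (+0 fires, +1 burnt)
  fire out at step 9

7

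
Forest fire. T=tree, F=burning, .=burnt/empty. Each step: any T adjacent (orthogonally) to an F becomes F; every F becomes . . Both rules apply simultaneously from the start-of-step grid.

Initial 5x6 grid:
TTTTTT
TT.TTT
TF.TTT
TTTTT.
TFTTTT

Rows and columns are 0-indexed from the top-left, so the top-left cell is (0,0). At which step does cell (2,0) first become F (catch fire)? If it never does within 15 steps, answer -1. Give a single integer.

Step 1: cell (2,0)='F' (+5 fires, +2 burnt)
  -> target ignites at step 1
Step 2: cell (2,0)='.' (+5 fires, +5 burnt)
Step 3: cell (2,0)='.' (+4 fires, +5 burnt)
Step 4: cell (2,0)='.' (+4 fires, +4 burnt)
Step 5: cell (2,0)='.' (+3 fires, +4 burnt)
Step 6: cell (2,0)='.' (+3 fires, +3 burnt)
Step 7: cell (2,0)='.' (+1 fires, +3 burnt)
Step 8: cell (2,0)='.' (+0 fires, +1 burnt)
  fire out at step 8

1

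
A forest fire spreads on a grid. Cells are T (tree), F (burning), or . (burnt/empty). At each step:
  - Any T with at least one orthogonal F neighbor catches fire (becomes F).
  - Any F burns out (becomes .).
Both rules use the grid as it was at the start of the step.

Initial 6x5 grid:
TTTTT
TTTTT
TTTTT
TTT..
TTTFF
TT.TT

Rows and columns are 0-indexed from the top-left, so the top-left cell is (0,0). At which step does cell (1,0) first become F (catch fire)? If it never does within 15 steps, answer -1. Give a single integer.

Step 1: cell (1,0)='T' (+3 fires, +2 burnt)
Step 2: cell (1,0)='T' (+2 fires, +3 burnt)
Step 3: cell (1,0)='T' (+4 fires, +2 burnt)
Step 4: cell (1,0)='T' (+5 fires, +4 burnt)
Step 5: cell (1,0)='T' (+5 fires, +5 burnt)
Step 6: cell (1,0)='F' (+4 fires, +5 burnt)
  -> target ignites at step 6
Step 7: cell (1,0)='.' (+2 fires, +4 burnt)
Step 8: cell (1,0)='.' (+0 fires, +2 burnt)
  fire out at step 8

6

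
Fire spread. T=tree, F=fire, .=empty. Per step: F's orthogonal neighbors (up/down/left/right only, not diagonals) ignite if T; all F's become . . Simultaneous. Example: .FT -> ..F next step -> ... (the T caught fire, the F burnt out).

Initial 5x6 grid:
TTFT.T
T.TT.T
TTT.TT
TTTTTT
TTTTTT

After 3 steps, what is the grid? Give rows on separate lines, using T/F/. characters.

Step 1: 3 trees catch fire, 1 burn out
  TF.F.T
  T.FT.T
  TTT.TT
  TTTTTT
  TTTTTT
Step 2: 3 trees catch fire, 3 burn out
  F....T
  T..F.T
  TTF.TT
  TTTTTT
  TTTTTT
Step 3: 3 trees catch fire, 3 burn out
  .....T
  F....T
  TF..TT
  TTFTTT
  TTTTTT

.....T
F....T
TF..TT
TTFTTT
TTTTTT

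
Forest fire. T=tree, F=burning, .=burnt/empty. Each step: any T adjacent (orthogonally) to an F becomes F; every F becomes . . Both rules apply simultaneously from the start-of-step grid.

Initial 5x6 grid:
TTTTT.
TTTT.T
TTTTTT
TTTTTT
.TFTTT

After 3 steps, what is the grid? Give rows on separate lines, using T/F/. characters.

Step 1: 3 trees catch fire, 1 burn out
  TTTTT.
  TTTT.T
  TTTTTT
  TTFTTT
  .F.FTT
Step 2: 4 trees catch fire, 3 burn out
  TTTTT.
  TTTT.T
  TTFTTT
  TF.FTT
  ....FT
Step 3: 6 trees catch fire, 4 burn out
  TTTTT.
  TTFT.T
  TF.FTT
  F...FT
  .....F

TTTTT.
TTFT.T
TF.FTT
F...FT
.....F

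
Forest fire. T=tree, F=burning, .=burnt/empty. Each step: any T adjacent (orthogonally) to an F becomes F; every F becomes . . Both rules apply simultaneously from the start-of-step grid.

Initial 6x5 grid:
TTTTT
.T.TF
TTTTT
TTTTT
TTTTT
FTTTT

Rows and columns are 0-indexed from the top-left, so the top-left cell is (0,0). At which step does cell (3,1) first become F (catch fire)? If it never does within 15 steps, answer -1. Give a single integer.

Step 1: cell (3,1)='T' (+5 fires, +2 burnt)
Step 2: cell (3,1)='T' (+6 fires, +5 burnt)
Step 3: cell (3,1)='F' (+8 fires, +6 burnt)
  -> target ignites at step 3
Step 4: cell (3,1)='.' (+5 fires, +8 burnt)
Step 5: cell (3,1)='.' (+2 fires, +5 burnt)
Step 6: cell (3,1)='.' (+0 fires, +2 burnt)
  fire out at step 6

3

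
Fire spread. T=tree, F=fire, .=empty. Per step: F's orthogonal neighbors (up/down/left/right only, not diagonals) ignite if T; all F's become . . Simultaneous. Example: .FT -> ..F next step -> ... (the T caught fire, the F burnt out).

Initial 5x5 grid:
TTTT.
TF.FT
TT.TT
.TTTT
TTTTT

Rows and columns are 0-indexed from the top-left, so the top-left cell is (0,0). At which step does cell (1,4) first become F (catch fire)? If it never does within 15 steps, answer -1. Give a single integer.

Step 1: cell (1,4)='F' (+6 fires, +2 burnt)
  -> target ignites at step 1
Step 2: cell (1,4)='.' (+6 fires, +6 burnt)
Step 3: cell (1,4)='.' (+4 fires, +6 burnt)
Step 4: cell (1,4)='.' (+3 fires, +4 burnt)
Step 5: cell (1,4)='.' (+0 fires, +3 burnt)
  fire out at step 5

1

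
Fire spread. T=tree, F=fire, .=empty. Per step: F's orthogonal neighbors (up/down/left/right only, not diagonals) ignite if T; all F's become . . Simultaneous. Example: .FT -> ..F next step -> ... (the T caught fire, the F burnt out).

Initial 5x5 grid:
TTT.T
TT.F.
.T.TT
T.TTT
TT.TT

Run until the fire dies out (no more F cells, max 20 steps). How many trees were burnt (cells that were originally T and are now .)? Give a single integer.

Step 1: +1 fires, +1 burnt (F count now 1)
Step 2: +2 fires, +1 burnt (F count now 2)
Step 3: +3 fires, +2 burnt (F count now 3)
Step 4: +1 fires, +3 burnt (F count now 1)
Step 5: +0 fires, +1 burnt (F count now 0)
Fire out after step 5
Initially T: 17, now '.': 15
Total burnt (originally-T cells now '.'): 7

Answer: 7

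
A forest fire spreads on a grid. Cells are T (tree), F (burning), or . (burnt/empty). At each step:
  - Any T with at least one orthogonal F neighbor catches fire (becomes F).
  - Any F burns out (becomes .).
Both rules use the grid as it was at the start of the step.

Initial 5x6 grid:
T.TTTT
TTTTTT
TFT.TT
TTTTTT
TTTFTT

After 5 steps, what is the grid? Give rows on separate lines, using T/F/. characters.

Step 1: 7 trees catch fire, 2 burn out
  T.TTTT
  TFTTTT
  F.F.TT
  TFTFTT
  TTF.FT
Step 2: 7 trees catch fire, 7 burn out
  T.TTTT
  F.FTTT
  ....TT
  F.F.FT
  TF...F
Step 3: 6 trees catch fire, 7 burn out
  F.FTTT
  ...FTT
  ....FT
  .....F
  F.....
Step 4: 3 trees catch fire, 6 burn out
  ...FTT
  ....FT
  .....F
  ......
  ......
Step 5: 2 trees catch fire, 3 burn out
  ....FT
  .....F
  ......
  ......
  ......

....FT
.....F
......
......
......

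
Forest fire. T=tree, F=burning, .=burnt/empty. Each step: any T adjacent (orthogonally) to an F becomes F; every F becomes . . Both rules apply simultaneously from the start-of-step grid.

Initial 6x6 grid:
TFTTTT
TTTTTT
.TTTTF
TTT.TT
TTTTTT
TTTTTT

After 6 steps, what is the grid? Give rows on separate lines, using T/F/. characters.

Step 1: 6 trees catch fire, 2 burn out
  F.FTTT
  TFTTTF
  .TTTF.
  TTT.TF
  TTTTTT
  TTTTTT
Step 2: 9 trees catch fire, 6 burn out
  ...FTF
  F.FTF.
  .FTF..
  TTT.F.
  TTTTTF
  TTTTTT
Step 3: 6 trees catch fire, 9 burn out
  ....F.
  ...F..
  ..F...
  TFT...
  TTTTF.
  TTTTTF
Step 4: 5 trees catch fire, 6 burn out
  ......
  ......
  ......
  F.F...
  TFTF..
  TTTTF.
Step 5: 4 trees catch fire, 5 burn out
  ......
  ......
  ......
  ......
  F.F...
  TFTF..
Step 6: 2 trees catch fire, 4 burn out
  ......
  ......
  ......
  ......
  ......
  F.F...

......
......
......
......
......
F.F...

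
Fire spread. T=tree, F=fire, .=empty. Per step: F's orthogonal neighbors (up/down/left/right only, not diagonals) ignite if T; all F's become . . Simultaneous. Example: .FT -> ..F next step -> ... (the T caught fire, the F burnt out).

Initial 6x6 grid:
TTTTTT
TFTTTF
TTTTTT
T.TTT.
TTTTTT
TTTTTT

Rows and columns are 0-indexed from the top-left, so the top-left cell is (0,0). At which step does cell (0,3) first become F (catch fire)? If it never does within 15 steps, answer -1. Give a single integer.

Step 1: cell (0,3)='T' (+7 fires, +2 burnt)
Step 2: cell (0,3)='T' (+7 fires, +7 burnt)
Step 3: cell (0,3)='F' (+5 fires, +7 burnt)
  -> target ignites at step 3
Step 4: cell (0,3)='.' (+4 fires, +5 burnt)
Step 5: cell (0,3)='.' (+6 fires, +4 burnt)
Step 6: cell (0,3)='.' (+3 fires, +6 burnt)
Step 7: cell (0,3)='.' (+0 fires, +3 burnt)
  fire out at step 7

3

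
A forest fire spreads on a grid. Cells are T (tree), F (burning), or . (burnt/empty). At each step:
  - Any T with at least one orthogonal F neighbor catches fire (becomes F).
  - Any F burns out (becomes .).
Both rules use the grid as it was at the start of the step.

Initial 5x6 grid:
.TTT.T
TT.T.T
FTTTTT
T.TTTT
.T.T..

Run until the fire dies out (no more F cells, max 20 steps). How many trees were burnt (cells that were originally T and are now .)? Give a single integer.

Answer: 19

Derivation:
Step 1: +3 fires, +1 burnt (F count now 3)
Step 2: +2 fires, +3 burnt (F count now 2)
Step 3: +3 fires, +2 burnt (F count now 3)
Step 4: +4 fires, +3 burnt (F count now 4)
Step 5: +4 fires, +4 burnt (F count now 4)
Step 6: +2 fires, +4 burnt (F count now 2)
Step 7: +1 fires, +2 burnt (F count now 1)
Step 8: +0 fires, +1 burnt (F count now 0)
Fire out after step 8
Initially T: 20, now '.': 29
Total burnt (originally-T cells now '.'): 19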